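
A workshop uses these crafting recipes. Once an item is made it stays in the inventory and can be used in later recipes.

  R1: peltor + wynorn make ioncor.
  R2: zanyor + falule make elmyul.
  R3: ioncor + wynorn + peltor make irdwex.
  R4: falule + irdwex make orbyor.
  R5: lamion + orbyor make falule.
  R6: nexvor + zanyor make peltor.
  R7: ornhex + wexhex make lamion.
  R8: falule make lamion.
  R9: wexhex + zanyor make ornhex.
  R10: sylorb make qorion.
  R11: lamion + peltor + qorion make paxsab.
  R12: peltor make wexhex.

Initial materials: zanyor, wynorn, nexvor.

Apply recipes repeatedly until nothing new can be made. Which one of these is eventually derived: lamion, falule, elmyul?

Using R6, nexvor and zanyor make peltor.
peltor → wexhex (R12).
Using R9, wexhex and zanyor make ornhex.
Using R7, ornhex and wexhex make lamion.
falule would need lamion and orbyor (R5), but orbyor is never obtained. elmyul would need zanyor and falule (R2), but falule is never obtained.

lamion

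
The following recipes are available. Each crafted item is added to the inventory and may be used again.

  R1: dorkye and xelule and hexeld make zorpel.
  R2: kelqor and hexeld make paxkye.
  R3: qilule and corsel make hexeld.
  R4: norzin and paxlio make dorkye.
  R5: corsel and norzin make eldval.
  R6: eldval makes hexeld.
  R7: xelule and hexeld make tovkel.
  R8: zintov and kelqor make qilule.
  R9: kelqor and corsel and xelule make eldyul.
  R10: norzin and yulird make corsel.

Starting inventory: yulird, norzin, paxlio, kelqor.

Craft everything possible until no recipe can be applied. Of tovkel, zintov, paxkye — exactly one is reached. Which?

norzin and yulird → corsel (R10).
Using R5, corsel and norzin make eldval.
eldval → hexeld (R6).
Using R2, kelqor and hexeld make paxkye.
tovkel would need xelule and hexeld (R7), but xelule is never obtained. No rule produces zintov, and it is not given.

paxkye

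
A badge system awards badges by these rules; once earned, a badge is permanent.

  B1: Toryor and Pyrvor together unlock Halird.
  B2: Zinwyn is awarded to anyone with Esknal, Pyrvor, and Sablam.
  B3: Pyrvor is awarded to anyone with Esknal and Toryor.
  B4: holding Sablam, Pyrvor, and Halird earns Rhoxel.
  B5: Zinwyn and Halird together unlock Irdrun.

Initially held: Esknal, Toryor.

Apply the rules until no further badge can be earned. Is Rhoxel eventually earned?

No

Rhoxel would need Sablam, Pyrvor, and Halird (B4), but Sablam is never earned.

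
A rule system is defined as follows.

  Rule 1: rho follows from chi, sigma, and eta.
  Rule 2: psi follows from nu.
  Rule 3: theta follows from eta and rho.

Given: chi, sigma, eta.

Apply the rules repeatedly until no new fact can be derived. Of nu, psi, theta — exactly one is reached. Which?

theta

chi, sigma, and eta hold, so rho follows (Rule 1).
eta and rho hold, so theta follows (Rule 3).
psi would need nu (Rule 2), but nu is never established. No rule produces nu, and it is not given.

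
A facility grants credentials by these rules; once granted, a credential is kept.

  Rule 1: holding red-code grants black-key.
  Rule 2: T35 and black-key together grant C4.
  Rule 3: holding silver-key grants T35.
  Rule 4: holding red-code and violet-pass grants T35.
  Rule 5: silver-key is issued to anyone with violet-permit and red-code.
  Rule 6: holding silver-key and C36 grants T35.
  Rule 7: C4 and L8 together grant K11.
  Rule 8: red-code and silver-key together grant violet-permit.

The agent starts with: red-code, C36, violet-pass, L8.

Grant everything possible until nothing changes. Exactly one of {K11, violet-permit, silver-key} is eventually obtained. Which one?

K11

Holding red-code and violet-pass grants T35 (Rule 4).
Holding red-code grants black-key (Rule 1).
Holding T35 and black-key grants C4 (Rule 2).
Holding C4 and L8 grants K11 (Rule 7).
silver-key would need violet-permit and red-code (Rule 5), but violet-permit is never granted. violet-permit would need red-code and silver-key (Rule 8), but silver-key is never granted.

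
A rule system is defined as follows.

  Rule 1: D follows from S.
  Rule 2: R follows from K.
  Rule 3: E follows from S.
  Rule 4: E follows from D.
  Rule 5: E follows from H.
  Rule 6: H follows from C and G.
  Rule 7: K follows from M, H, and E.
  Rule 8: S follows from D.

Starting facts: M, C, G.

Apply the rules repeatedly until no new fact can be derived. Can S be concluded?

No

S would need D (Rule 8), but D is never established.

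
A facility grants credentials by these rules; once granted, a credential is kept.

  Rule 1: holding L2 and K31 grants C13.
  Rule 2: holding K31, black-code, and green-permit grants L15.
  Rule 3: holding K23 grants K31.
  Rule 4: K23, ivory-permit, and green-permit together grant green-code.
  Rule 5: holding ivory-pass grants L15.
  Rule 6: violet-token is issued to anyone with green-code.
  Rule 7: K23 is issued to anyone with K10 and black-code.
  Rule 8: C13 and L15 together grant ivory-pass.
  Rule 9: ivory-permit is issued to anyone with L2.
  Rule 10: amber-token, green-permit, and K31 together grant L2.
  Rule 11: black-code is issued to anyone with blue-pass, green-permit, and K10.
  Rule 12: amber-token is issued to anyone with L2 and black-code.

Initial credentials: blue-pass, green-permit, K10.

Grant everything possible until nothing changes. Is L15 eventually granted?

Yes

Holding blue-pass, green-permit, and K10 grants black-code (Rule 11).
Holding K10 and black-code grants K23 (Rule 7).
Holding K23 grants K31 (Rule 3).
Holding K31, black-code, and green-permit grants L15 (Rule 2).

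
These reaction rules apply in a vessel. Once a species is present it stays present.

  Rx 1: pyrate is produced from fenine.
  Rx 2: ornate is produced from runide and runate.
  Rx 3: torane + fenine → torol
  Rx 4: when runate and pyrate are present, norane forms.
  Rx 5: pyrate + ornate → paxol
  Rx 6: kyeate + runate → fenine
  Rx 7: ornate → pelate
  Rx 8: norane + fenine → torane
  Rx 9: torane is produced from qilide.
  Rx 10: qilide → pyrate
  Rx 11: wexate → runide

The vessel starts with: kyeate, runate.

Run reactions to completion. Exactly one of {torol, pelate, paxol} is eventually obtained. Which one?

torol

kyeate and runate present → fenine forms (Rx 6).
fenine present → pyrate forms (Rx 1).
runate and pyrate present → norane forms (Rx 4).
norane and fenine present → torane forms (Rx 8).
torane and fenine present → torol forms (Rx 3).
pelate would need ornate (Rx 7), but ornate never forms. paxol would need pyrate and ornate (Rx 5), but ornate never forms.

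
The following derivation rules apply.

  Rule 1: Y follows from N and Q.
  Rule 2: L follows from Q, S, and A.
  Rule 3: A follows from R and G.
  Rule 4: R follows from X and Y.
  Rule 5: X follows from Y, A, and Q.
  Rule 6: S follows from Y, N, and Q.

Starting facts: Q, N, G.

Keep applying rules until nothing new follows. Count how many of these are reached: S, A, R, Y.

2

N and Q hold, so Y follows (Rule 1).
From Y, N, and Q, Rule 6 gives S.
S: reached.
A would need R and G (Rule 3), but R is never established.
R would need X and Y (Rule 4), but X is never established.
Y: reached.
Reached: S and Y — 2 of the 4.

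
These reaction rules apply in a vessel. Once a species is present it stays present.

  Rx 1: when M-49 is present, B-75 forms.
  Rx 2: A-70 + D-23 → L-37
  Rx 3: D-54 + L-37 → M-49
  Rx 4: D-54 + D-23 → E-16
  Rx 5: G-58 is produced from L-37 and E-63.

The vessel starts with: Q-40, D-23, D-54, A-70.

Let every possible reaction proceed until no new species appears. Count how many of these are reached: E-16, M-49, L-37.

3

D-54 and D-23 present → E-16 forms (Rx 4).
A-70 and D-23 present → L-37 forms (Rx 2).
D-54 and L-37 present → M-49 forms (Rx 3).
E-16: reached.
M-49: reached.
L-37: reached.
All 3 are reached.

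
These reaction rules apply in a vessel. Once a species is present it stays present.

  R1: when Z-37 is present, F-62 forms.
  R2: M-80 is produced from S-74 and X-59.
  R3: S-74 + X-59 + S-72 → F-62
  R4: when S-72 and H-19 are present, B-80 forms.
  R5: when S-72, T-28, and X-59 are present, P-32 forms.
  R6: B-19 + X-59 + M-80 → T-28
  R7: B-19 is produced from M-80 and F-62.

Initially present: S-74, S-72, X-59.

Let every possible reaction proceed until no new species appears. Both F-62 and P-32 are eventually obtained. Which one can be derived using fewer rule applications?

F-62

F-62: S-74, X-59, and S-72 present → F-62 forms (R3). [1 rule application]
P-32: S-74 and X-59 present → M-80 forms (R2). S-74, X-59, and S-72 present → F-62 forms (R3). M-80 and F-62 present → B-19 forms (R7). B-19, X-59, and M-80 present → T-28 forms (R6). S-72, T-28, and X-59 present → P-32 forms (R5). [5 rule applications]
F-62 needs fewer.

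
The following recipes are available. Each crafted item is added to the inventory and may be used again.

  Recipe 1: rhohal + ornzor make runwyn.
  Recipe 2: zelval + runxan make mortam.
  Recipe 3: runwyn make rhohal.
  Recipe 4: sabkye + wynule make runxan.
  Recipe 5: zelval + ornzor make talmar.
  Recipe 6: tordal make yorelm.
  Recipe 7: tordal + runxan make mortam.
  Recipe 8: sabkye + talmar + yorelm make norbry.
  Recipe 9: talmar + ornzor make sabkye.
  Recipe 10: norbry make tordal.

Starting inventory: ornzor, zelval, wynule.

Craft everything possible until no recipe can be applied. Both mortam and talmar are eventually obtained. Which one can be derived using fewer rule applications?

talmar: zelval + ornzor → talmar (Recipe 5). [1 rule application]
mortam: Using Recipe 5, zelval and ornzor make talmar. Using Recipe 9, talmar and ornzor make sabkye. sabkye + wynule → runxan (Recipe 4). zelval + runxan → mortam (Recipe 2). [4 rule applications]
talmar needs fewer.

talmar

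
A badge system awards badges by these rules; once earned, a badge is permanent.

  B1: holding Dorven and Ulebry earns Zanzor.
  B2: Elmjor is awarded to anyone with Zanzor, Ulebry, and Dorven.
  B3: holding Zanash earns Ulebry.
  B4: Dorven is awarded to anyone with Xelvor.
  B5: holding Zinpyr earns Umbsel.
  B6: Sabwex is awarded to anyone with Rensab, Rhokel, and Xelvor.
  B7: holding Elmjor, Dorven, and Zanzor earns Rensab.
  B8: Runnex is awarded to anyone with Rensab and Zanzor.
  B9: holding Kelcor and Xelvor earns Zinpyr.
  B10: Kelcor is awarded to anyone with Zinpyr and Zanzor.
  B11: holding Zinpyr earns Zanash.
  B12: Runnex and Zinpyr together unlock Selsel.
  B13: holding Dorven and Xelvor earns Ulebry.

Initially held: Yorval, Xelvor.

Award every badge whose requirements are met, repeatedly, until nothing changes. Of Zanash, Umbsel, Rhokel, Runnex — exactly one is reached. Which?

With Xelvor, Dorven is earned (B4).
With Dorven and Xelvor, Ulebry is earned (B13).
With Dorven and Ulebry, Zanzor is earned (B1).
With Zanzor, Ulebry, and Dorven, Elmjor is earned (B2).
With Elmjor, Dorven, and Zanzor, Rensab is earned (B7).
With Rensab and Zanzor, Runnex is earned (B8).
No rule produces Rhokel, and it is not given. Umbsel would need Zinpyr (B5), but Zinpyr is never earned. Zanash would need Zinpyr (B11), but Zinpyr is never earned.

Runnex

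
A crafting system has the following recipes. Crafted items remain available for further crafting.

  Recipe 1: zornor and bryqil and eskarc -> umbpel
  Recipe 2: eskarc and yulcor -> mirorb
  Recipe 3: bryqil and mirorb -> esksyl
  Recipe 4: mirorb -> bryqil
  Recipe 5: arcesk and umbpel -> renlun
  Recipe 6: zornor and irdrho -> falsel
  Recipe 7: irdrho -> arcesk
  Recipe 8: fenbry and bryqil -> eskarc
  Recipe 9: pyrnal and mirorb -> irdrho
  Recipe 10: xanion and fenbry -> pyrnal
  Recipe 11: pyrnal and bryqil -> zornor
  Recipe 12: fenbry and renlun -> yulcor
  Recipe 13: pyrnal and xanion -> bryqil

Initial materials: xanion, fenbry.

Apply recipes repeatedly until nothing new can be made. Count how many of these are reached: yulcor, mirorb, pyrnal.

1

xanion and fenbry -> pyrnal (Recipe 10).
yulcor would need fenbry and renlun (Recipe 12), but renlun is never obtained.
mirorb would need eskarc and yulcor (Recipe 2), but yulcor is never obtained.
pyrnal: reached.
Reached: pyrnal — 1 of the 3.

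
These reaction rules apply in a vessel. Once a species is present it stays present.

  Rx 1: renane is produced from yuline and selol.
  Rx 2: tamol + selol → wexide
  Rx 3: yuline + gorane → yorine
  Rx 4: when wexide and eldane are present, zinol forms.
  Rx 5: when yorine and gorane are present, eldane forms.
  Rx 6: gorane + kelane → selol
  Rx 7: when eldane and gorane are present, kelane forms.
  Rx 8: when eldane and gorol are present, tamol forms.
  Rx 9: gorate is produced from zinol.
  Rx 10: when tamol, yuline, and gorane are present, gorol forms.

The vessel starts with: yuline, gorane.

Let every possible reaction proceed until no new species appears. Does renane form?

Yes

yuline and gorane present → yorine forms (Rx 3).
yorine and gorane present → eldane forms (Rx 5).
eldane and gorane present → kelane forms (Rx 7).
gorane and kelane present → selol forms (Rx 6).
yuline and selol present → renane forms (Rx 1).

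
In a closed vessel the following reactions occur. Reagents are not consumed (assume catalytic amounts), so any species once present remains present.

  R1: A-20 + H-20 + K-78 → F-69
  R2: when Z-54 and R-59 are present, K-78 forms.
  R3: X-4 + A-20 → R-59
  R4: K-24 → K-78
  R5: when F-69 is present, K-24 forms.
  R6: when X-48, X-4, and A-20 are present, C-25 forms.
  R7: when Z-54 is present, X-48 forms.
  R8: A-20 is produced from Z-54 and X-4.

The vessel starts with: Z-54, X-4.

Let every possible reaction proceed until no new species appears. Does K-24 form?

No

K-24 would need F-69 (R5), but F-69 never forms.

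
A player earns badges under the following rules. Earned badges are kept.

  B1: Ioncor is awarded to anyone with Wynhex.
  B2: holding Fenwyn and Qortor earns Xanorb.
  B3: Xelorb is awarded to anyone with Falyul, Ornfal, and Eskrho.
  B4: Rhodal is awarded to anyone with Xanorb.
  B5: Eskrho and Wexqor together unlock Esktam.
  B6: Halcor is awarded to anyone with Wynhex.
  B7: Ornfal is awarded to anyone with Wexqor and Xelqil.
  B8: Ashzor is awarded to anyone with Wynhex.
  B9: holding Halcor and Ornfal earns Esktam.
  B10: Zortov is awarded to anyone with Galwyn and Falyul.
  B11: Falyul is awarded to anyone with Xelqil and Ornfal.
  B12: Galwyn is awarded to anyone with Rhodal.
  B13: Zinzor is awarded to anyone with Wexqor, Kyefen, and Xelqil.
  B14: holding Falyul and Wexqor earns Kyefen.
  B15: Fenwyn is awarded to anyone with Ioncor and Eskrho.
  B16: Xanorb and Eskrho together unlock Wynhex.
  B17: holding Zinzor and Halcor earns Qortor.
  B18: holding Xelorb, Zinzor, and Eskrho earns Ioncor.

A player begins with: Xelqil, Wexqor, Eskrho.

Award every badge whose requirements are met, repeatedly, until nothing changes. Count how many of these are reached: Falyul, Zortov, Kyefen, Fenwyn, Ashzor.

With Wexqor and Xelqil, Ornfal is earned (B7).
With Xelqil and Ornfal, Falyul is earned (B11).
With Falyul and Wexqor, Kyefen is earned (B14).
With Falyul, Ornfal, and Eskrho, Xelorb is earned (B3).
With Wexqor, Kyefen, and Xelqil, Zinzor is earned (B13).
With Xelorb, Zinzor, and Eskrho, Ioncor is earned (B18).
With Ioncor and Eskrho, Fenwyn is earned (B15).
Falyul: reached.
Zortov would need Galwyn and Falyul (B10), but Galwyn is never earned.
Kyefen: reached.
Fenwyn: reached.
Ashzor would need Wynhex (B8), but Wynhex is never earned.
Reached: Falyul, Kyefen, and Fenwyn — 3 of the 5.

3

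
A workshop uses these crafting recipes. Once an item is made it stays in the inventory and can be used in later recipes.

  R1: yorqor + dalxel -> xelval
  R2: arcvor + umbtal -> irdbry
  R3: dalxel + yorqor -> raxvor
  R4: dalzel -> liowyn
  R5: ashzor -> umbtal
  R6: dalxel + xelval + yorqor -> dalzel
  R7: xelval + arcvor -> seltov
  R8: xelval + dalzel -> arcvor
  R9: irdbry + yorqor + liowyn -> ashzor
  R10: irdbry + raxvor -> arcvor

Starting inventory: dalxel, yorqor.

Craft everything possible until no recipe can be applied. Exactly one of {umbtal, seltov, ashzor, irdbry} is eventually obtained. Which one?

seltov

yorqor + dalxel -> xelval (R1).
Using R6, dalxel, xelval, and yorqor make dalzel.
Using R8, xelval and dalzel make arcvor.
xelval + arcvor -> seltov (R7).
ashzor would need irdbry, yorqor, and liowyn (R9), but irdbry is never obtained. irdbry would need arcvor and umbtal (R2), but umbtal is never obtained. umbtal would need ashzor (R5), but ashzor is never obtained.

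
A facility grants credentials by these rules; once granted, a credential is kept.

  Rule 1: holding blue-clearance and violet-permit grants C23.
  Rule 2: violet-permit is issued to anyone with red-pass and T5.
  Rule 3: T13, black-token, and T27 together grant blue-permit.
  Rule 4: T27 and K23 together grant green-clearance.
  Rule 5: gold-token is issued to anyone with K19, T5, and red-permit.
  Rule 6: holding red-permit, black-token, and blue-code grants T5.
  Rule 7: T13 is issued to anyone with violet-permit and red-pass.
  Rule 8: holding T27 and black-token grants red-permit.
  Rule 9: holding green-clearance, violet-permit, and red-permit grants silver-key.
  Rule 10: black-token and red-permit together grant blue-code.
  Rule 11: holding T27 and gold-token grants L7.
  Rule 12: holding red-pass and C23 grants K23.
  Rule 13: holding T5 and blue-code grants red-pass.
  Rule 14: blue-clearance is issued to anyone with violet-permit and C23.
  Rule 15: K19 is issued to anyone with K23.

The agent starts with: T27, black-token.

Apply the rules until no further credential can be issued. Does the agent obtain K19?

K19 would need K23 (Rule 15), but K23 is never granted.

No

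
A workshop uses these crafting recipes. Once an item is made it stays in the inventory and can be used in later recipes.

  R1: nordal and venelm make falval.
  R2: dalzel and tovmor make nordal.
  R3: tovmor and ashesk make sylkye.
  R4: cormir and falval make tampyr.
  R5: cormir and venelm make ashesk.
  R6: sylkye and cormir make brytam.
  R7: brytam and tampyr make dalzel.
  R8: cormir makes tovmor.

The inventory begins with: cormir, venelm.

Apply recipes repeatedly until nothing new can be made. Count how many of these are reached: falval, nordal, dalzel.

falval would need nordal and venelm (R1), but nordal is never obtained.
nordal would need dalzel and tovmor (R2), but dalzel is never obtained.
dalzel would need brytam and tampyr (R7), but tampyr is never obtained.
None of the 3 are reached.

0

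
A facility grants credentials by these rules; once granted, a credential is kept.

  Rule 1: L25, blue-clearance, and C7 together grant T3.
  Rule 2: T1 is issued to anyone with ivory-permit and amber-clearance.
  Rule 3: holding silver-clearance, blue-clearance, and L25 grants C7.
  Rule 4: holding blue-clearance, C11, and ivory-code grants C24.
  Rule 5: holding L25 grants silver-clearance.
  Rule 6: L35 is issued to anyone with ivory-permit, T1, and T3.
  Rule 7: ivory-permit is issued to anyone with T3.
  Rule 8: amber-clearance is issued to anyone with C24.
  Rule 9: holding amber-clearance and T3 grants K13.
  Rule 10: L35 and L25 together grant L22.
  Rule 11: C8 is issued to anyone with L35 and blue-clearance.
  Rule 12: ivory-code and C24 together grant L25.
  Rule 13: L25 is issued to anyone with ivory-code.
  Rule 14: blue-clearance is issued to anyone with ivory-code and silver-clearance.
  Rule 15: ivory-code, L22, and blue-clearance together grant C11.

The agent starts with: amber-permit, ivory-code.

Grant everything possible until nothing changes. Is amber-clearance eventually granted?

No

amber-clearance would need C24 (Rule 8), but C24 is never granted.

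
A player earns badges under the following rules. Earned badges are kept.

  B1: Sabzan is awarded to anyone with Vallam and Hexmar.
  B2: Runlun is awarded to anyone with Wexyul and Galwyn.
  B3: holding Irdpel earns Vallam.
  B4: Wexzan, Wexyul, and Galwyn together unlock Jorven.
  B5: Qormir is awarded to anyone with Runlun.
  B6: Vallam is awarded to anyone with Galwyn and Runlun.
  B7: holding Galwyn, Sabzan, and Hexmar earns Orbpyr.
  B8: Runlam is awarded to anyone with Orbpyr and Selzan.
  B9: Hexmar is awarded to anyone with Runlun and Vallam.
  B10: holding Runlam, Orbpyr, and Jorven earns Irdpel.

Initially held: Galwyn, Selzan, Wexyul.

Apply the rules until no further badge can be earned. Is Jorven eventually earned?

No

Jorven would need Wexzan, Wexyul, and Galwyn (B4), but Wexzan is never earned.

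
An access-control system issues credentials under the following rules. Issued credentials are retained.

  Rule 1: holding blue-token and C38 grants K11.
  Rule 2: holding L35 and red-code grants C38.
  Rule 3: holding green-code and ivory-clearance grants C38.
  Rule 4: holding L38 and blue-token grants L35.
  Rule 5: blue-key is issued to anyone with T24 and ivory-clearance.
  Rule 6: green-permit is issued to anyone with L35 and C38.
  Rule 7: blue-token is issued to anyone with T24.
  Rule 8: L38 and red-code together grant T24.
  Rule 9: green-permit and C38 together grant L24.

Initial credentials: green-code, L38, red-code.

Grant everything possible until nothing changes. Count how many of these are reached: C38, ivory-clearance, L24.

2

Holding L38 and red-code grants T24 (Rule 8).
Holding T24 grants blue-token (Rule 7).
Holding L38 and blue-token grants L35 (Rule 4).
Holding L35 and red-code grants C38 (Rule 2).
Holding L35 and C38 grants green-permit (Rule 6).
Holding green-permit and C38 grants L24 (Rule 9).
C38: reached.
No rule produces ivory-clearance, and it is not given.
L24: reached.
Reached: C38 and L24 — 2 of the 3.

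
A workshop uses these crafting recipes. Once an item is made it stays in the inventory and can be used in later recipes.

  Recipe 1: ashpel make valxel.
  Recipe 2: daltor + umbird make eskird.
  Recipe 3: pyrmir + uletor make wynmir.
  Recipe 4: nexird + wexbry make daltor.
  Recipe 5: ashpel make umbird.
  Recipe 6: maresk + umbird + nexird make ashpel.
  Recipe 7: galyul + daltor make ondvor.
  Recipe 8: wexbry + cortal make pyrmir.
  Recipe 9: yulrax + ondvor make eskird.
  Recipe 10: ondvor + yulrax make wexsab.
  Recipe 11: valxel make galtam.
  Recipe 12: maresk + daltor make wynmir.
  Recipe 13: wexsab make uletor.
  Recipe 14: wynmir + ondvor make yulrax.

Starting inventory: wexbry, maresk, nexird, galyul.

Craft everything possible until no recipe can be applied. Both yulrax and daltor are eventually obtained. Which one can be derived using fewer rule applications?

daltor: nexird + wexbry → daltor (Recipe 4). [1 rule application]
yulrax: nexird + wexbry → daltor (Recipe 4). maresk + daltor → wynmir (Recipe 12). galyul + daltor → ondvor (Recipe 7). Using Recipe 14, wynmir and ondvor make yulrax. [4 rule applications]
daltor needs fewer.

daltor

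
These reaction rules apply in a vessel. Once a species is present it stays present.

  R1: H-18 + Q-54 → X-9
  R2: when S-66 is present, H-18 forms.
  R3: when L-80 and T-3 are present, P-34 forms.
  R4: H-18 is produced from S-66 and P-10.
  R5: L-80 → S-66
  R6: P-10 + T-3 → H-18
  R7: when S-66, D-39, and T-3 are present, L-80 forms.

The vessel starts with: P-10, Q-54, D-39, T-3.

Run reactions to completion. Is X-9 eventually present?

Yes

P-10 and T-3 present → H-18 forms (R6).
H-18 and Q-54 present → X-9 forms (R1).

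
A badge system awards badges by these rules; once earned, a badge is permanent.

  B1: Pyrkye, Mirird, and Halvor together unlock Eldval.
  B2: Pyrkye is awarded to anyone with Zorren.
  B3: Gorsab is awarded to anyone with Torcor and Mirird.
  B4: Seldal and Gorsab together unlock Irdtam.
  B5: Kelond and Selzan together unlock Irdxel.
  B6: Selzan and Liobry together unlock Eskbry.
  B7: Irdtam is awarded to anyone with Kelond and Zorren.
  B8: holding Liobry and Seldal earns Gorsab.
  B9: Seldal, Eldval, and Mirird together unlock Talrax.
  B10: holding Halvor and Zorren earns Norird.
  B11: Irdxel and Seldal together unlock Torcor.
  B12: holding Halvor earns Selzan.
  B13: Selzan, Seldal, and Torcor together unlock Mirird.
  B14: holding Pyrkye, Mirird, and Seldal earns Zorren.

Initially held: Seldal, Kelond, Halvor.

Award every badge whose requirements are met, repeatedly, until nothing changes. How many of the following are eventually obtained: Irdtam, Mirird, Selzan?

3

With Halvor, Selzan is earned (B12).
With Kelond and Selzan, Irdxel is earned (B5).
With Irdxel and Seldal, Torcor is earned (B11).
With Selzan, Seldal, and Torcor, Mirird is earned (B13).
With Torcor and Mirird, Gorsab is earned (B3).
With Seldal and Gorsab, Irdtam is earned (B4).
Irdtam: reached.
Mirird: reached.
Selzan: reached.
All 3 are reached.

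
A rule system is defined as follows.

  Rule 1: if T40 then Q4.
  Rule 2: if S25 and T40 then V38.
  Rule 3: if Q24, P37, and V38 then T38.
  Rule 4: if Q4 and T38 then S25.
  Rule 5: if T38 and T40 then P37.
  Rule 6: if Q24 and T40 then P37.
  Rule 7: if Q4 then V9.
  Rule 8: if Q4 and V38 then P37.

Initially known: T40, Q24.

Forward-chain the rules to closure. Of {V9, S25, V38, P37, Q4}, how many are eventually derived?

From Q24 and T40, Rule 6 gives P37.
T40 holds, so Q4 follows (Rule 1).
Q4 holds, so V9 follows (Rule 7).
V9: reached.
S25 would need Q4 and T38 (Rule 4), but T38 is never established.
V38 would need S25 and T40 (Rule 2), but S25 is never established.
P37: reached.
Q4: reached.
Reached: V9, P37, and Q4 — 3 of the 5.

3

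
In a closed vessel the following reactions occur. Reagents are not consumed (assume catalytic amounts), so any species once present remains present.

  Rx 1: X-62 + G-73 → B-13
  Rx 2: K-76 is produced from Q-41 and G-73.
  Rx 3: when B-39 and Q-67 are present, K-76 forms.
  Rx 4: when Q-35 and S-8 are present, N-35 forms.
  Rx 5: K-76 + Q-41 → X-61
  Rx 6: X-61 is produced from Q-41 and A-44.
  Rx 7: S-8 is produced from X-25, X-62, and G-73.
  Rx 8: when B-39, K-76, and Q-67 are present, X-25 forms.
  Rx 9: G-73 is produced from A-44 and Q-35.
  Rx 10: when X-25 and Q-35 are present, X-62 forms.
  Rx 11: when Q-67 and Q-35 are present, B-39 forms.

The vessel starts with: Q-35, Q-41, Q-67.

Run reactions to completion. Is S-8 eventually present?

S-8 would need X-25, X-62, and G-73 (Rx 7), but G-73 never forms.

No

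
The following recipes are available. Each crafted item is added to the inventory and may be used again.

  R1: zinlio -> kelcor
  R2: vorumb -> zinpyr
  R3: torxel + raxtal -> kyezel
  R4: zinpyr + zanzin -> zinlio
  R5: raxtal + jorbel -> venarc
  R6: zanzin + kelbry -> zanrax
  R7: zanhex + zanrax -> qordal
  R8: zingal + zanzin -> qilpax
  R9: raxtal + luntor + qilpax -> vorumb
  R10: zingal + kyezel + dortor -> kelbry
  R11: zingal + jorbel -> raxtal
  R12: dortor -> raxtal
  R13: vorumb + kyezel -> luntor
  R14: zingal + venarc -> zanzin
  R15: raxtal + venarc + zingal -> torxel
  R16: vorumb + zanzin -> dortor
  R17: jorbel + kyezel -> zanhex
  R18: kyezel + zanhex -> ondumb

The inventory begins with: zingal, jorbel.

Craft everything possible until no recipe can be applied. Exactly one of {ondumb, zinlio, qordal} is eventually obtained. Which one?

Using R11, zingal and jorbel make raxtal.
Using R5, raxtal and jorbel make venarc.
raxtal + venarc + zingal -> torxel (R15).
torxel + raxtal -> kyezel (R3).
jorbel + kyezel -> zanhex (R17).
kyezel + zanhex -> ondumb (R18).
zinlio would need zinpyr and zanzin (R4), but zinpyr is never obtained. qordal would need zanhex and zanrax (R7), but zanrax is never obtained.

ondumb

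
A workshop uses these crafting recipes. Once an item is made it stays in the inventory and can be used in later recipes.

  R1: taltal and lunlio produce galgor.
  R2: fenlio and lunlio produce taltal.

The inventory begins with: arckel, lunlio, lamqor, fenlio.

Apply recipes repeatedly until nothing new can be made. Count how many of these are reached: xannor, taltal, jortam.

Using R2, fenlio and lunlio make taltal.
No rule produces xannor, and it is not given.
taltal: reached.
No rule produces jortam, and it is not given.
Reached: taltal — 1 of the 3.

1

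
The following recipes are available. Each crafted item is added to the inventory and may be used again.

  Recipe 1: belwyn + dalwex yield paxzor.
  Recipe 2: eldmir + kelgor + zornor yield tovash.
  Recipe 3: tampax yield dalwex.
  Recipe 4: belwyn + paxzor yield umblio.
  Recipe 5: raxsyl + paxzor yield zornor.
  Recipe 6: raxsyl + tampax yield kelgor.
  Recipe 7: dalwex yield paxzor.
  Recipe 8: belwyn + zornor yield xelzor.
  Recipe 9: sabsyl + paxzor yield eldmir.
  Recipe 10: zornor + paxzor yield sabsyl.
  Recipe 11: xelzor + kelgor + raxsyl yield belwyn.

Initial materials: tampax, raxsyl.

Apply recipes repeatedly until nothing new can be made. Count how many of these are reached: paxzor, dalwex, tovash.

Using Recipe 3, tampax makes dalwex.
Using Recipe 6, raxsyl and tampax make kelgor.
Using Recipe 7, dalwex makes paxzor.
Using Recipe 5, raxsyl and paxzor make zornor.
zornor + paxzor → sabsyl (Recipe 10).
Using Recipe 9, sabsyl and paxzor make eldmir.
Using Recipe 2, eldmir, kelgor, and zornor make tovash.
paxzor: reached.
dalwex: reached.
tovash: reached.
All 3 are reached.

3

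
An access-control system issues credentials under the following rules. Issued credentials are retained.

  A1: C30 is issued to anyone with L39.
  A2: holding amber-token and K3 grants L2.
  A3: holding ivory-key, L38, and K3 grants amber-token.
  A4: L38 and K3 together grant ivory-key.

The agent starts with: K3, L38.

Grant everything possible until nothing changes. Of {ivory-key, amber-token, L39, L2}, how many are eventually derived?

3

Holding L38 and K3 grants ivory-key (A4).
Holding ivory-key, L38, and K3 grants amber-token (A3).
Holding amber-token and K3 grants L2 (A2).
ivory-key: reached.
amber-token: reached.
No rule produces L39, and it is not given.
L2: reached.
Reached: ivory-key, amber-token, and L2 — 3 of the 4.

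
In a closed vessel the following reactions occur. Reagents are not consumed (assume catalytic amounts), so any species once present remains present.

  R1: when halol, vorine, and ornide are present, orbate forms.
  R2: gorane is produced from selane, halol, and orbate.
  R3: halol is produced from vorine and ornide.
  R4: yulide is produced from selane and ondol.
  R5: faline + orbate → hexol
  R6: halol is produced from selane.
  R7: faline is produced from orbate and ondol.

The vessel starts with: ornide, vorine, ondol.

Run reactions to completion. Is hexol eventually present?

vorine and ornide present → halol forms (R3).
halol, vorine, and ornide present → orbate forms (R1).
orbate and ondol present → faline forms (R7).
faline and orbate present → hexol forms (R5).

Yes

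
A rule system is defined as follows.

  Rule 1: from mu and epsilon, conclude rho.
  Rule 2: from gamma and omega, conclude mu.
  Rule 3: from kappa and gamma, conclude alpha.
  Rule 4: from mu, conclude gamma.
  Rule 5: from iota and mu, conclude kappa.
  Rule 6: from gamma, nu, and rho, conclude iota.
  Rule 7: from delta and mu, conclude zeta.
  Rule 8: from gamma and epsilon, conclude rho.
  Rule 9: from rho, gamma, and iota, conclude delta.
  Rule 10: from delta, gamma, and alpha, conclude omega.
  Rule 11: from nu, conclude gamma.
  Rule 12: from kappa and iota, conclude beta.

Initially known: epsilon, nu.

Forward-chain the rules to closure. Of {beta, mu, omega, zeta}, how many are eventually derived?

beta would need kappa and iota (Rule 12), but kappa is never established.
mu would need gamma and omega (Rule 2), but omega is never established.
omega would need delta, gamma, and alpha (Rule 10), but alpha is never established.
zeta would need delta and mu (Rule 7), but mu is never established.
None of the 4 are reached.

0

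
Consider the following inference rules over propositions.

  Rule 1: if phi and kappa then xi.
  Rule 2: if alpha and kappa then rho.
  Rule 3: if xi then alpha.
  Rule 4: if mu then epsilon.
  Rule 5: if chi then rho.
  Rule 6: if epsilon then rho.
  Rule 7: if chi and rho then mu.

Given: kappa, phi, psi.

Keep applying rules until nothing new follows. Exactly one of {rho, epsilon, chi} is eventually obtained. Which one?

phi and kappa hold, so xi follows (Rule 1).
xi holds, so alpha follows (Rule 3).
alpha and kappa hold, so rho follows (Rule 2).
epsilon would need mu (Rule 4), but mu is never established. No rule produces chi, and it is not given.

rho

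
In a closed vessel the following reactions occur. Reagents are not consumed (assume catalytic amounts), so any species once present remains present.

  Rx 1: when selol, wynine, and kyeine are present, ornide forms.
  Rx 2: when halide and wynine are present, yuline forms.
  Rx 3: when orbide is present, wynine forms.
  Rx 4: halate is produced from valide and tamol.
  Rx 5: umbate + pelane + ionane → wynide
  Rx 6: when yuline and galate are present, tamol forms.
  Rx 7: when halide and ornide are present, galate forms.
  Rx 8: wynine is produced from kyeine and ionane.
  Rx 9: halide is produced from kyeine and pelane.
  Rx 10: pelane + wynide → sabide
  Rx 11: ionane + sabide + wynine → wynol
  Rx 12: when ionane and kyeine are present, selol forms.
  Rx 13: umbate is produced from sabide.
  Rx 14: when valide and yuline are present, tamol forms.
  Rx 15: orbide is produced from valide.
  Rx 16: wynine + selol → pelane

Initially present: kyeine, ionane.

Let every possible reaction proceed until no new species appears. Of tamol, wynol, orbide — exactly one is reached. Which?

tamol

ionane and kyeine present → selol forms (Rx 12).
kyeine and ionane present → wynine forms (Rx 8).
wynine and selol present → pelane forms (Rx 16).
selol, wynine, and kyeine present → ornide forms (Rx 1).
kyeine and pelane present → halide forms (Rx 9).
halide and wynine present → yuline forms (Rx 2).
halide and ornide present → galate forms (Rx 7).
yuline and galate present → tamol forms (Rx 6).
wynol would need ionane, sabide, and wynine (Rx 11), but sabide never forms. orbide would need valide (Rx 15), but valide never forms.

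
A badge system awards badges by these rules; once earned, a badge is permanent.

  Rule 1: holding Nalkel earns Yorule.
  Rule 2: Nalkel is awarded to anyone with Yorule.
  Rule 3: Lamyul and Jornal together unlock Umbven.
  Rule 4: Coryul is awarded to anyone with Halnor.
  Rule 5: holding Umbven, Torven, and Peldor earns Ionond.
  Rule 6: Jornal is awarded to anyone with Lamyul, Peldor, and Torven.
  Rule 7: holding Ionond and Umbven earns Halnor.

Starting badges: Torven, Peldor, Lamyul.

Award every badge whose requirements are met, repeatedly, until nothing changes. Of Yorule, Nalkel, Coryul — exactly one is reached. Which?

Coryul

With Lamyul, Peldor, and Torven, Jornal is earned (Rule 6).
With Lamyul and Jornal, Umbven is earned (Rule 3).
With Umbven, Torven, and Peldor, Ionond is earned (Rule 5).
With Ionond and Umbven, Halnor is earned (Rule 7).
With Halnor, Coryul is earned (Rule 4).
Nalkel would need Yorule (Rule 2), but Yorule is never earned. Yorule would need Nalkel (Rule 1), but Nalkel is never earned.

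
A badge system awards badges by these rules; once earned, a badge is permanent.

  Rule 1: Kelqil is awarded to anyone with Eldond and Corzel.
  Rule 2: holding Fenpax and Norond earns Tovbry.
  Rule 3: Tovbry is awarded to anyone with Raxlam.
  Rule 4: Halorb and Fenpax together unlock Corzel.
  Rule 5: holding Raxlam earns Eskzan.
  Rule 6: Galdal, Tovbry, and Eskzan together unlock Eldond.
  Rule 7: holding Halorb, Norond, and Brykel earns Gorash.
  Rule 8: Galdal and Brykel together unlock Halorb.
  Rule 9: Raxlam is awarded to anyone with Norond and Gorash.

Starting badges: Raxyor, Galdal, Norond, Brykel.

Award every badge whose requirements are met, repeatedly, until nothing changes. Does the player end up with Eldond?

With Galdal and Brykel, Halorb is earned (Rule 8).
With Halorb, Norond, and Brykel, Gorash is earned (Rule 7).
With Norond and Gorash, Raxlam is earned (Rule 9).
With Raxlam, Eskzan is earned (Rule 5).
With Raxlam, Tovbry is earned (Rule 3).
With Galdal, Tovbry, and Eskzan, Eldond is earned (Rule 6).

Yes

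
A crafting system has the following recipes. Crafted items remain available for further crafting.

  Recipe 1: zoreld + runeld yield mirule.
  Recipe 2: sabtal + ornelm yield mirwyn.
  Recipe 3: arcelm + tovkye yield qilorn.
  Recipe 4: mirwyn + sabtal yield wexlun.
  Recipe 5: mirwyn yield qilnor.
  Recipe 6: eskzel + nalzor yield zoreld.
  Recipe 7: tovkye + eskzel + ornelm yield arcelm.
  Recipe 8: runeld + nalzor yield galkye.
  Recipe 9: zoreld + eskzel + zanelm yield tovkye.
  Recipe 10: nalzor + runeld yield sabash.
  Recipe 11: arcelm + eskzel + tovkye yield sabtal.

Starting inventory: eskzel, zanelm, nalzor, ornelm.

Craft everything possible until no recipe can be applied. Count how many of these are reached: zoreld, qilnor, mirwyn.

3

eskzel + nalzor → zoreld (Recipe 6).
zoreld + eskzel + zanelm → tovkye (Recipe 9).
tovkye + eskzel + ornelm → arcelm (Recipe 7).
Using Recipe 11, arcelm, eskzel, and tovkye make sabtal.
Using Recipe 2, sabtal and ornelm make mirwyn.
Using Recipe 5, mirwyn makes qilnor.
zoreld: reached.
qilnor: reached.
mirwyn: reached.
All 3 are reached.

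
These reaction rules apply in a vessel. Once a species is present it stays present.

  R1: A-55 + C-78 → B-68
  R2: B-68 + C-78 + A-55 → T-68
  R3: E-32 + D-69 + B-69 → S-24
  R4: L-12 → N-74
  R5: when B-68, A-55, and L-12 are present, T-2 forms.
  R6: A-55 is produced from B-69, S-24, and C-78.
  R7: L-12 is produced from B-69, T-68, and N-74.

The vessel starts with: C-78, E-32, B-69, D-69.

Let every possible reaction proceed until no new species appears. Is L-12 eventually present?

L-12 would need B-69, T-68, and N-74 (R7), but N-74 never forms.

No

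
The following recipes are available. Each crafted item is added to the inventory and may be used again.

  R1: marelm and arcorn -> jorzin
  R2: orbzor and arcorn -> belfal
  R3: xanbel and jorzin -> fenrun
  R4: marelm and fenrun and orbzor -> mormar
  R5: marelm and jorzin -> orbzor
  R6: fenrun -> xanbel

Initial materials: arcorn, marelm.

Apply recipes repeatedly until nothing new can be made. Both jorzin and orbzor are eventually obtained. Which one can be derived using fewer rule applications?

jorzin: marelm and arcorn -> jorzin (R1). [1 rule application]
orbzor: Using R1, marelm and arcorn make jorzin. Using R5, marelm and jorzin make orbzor. [2 rule applications]
jorzin needs fewer.

jorzin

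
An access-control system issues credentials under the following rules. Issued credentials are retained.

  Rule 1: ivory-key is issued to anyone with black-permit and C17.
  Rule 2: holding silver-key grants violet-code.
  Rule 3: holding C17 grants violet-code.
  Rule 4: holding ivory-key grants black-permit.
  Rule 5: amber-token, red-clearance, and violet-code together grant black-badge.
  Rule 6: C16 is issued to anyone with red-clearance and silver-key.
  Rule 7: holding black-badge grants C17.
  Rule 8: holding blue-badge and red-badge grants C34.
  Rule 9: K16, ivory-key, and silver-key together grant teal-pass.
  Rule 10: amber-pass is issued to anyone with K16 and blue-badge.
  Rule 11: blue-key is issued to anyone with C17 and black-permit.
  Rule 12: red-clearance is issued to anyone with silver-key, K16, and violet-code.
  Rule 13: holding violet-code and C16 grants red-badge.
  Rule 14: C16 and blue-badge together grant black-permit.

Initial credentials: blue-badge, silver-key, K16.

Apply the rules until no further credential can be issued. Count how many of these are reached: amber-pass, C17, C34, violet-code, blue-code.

3

Holding silver-key grants violet-code (Rule 2).
Holding K16 and blue-badge grants amber-pass (Rule 10).
Holding silver-key, K16, and violet-code grants red-clearance (Rule 12).
Holding red-clearance and silver-key grants C16 (Rule 6).
Holding violet-code and C16 grants red-badge (Rule 13).
Holding blue-badge and red-badge grants C34 (Rule 8).
amber-pass: reached.
C17 would need black-badge (Rule 7), but black-badge is never granted.
C34: reached.
violet-code: reached.
No rule produces blue-code, and it is not given.
Reached: amber-pass, C34, and violet-code — 3 of the 5.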